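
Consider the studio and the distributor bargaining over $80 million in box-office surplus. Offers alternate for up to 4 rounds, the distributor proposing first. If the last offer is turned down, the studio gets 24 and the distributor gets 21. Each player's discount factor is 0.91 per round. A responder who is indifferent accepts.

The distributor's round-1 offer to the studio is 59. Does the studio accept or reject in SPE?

Round 4 (the studio proposes): the distributor gets 21 if talks fail, so the studio offers 21 and keeps 59.
Round 3 (the distributor proposes): the studio can get 59 next round, worth 0.91 × 59 = 53.69 now, so the distributor offers 53.69, keeping 26.31.
Round 2 (the studio proposes): the distributor can get 26.31 next round, worth 0.91 × 26.31 = 23.9421 now, so the studio offers 23.9421, keeping 56.0579.
So by rejecting in round 1, the studio gets 56.0579 next round, worth 0.91 × 56.0579 = 51.012689 now.
Offer 59 ≥ 51.012689, so the studio accepts.

Accept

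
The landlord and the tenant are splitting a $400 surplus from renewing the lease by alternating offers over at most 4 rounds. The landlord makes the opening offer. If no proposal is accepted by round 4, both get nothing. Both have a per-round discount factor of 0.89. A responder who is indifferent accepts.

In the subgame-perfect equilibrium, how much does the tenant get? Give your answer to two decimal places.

321.15

Solve by backward induction from round 4.
Round 4 (the tenant proposes): the landlord will accept anything ≥ 0, so the tenant offers 0 and keeps 400.
Round 3 (the landlord proposes): the tenant can get 400 next round, worth 0.89 × 400 = 356 now; the landlord offers that and keeps 44.
Round 2 (the tenant proposes): the landlord can get 44 next round, worth 0.89 × 44 = 39.16 now, so the tenant offers 39.16, keeping 360.84.
Round 1 (the landlord proposes): the tenant can get 360.84 next round, worth 0.89 × 360.84 = 321.1476 now; the landlord offers that and keeps 78.8524.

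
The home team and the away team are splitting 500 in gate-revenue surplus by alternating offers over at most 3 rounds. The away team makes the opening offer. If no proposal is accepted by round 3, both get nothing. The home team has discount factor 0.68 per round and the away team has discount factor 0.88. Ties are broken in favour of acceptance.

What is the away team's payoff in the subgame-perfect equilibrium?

Round 3 (the away team proposes): rejection yields 0 for the home team; the away team offers 0 and keeps 500.
Round 2 (the home team proposes): the away team can get 500 next round, worth 0.88 × 500 = 440 now; the home team offers that and keeps 60.
Round 1 (the away team proposes): the home team can get 60 next round, worth 0.68 × 60 = 40.8 now; the away team offers that and keeps 459.2.

459.2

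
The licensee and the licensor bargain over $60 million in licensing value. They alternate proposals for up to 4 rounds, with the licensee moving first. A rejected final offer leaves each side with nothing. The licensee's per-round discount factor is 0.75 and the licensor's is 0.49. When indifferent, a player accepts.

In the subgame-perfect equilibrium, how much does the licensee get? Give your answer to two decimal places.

Work backward from the last round.
Round 4 (the licensor proposes): rejection yields 0 for the licensee; the licensor offers 0 and keeps 60.
Round 3 (the licensee proposes): the licensor can get 60 next round, worth 0.49 × 60 = 29.4 now; the licensee offers that and keeps 30.6.
Round 2 (the licensor proposes): the licensee can get 30.6 next round, worth 0.75 × 30.6 = 22.95 now; the licensor offers that and keeps 37.05.
Round 1 (the licensee proposes): the licensor can get 37.05 next round, worth 0.49 × 37.05 = 18.1545 now; the licensee offers that and keeps 41.8455.

41.85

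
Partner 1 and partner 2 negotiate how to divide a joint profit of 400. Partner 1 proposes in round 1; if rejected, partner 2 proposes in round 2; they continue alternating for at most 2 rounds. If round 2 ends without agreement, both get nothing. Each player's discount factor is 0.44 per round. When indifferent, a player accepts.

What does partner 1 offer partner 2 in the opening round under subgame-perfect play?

176

Round 2 (partner 2 proposes): partner 1 will accept anything ≥ 0, so partner 2 offers 0 and keeps 400.
Round 1 (partner 1 proposes): partner 2 can get 400 next round, worth 0.44 × 400 = 176 now; partner 1 offers that and keeps 224.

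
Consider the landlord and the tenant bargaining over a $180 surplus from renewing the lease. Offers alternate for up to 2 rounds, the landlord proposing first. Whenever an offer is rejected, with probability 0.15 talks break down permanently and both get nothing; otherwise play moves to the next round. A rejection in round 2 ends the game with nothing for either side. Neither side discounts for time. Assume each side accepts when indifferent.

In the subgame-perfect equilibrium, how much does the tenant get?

153

By backward induction:
Round 2 (the tenant proposes): rejection yields 0 for the landlord; the tenant offers 0 and keeps 180.
Round 1 (the landlord proposes): rejecting gives the tenant an expected 0.85 × 180 = 153; the landlord offers that and keeps 27.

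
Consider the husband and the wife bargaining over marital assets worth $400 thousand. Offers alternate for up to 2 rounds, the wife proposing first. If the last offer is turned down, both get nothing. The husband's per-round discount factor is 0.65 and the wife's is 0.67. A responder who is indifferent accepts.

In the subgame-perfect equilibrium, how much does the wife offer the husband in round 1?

Work backward from the last round.
Round 2 (the husband proposes): rejection yields 0 for the wife; the husband offers 0 and keeps 400.
Round 1 (the wife proposes): the husband can get 400 next round, worth 0.65 × 400 = 260 now; the wife offers that and keeps 140.

260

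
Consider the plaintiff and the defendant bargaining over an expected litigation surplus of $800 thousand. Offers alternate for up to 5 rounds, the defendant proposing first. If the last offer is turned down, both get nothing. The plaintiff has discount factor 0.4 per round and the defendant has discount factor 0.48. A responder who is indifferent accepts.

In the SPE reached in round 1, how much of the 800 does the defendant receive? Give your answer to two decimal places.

601.65

Round 5 (the defendant proposes): rejection yields 0 for the plaintiff; the defendant offers 0 and keeps 800.
Round 4 (the plaintiff proposes): the defendant can get 800 next round, worth 0.48 × 800 = 384 now. The plaintiff offers 384 and keeps 800 − 384 = 416.
Round 3 (the defendant proposes): the plaintiff can get 416 next round, worth 0.4 × 416 = 166.4 now. The defendant offers 166.4 and keeps 800 − 166.4 = 633.6.
Round 2 (the plaintiff proposes): the defendant can get 633.6 next round, worth 0.48 × 633.6 = 304.128 now. The plaintiff offers 304.128 and keeps 800 − 304.128 = 495.872.
Round 1 (the defendant proposes): the plaintiff can get 495.872 next round, worth 0.4 × 495.872 = 198.3488 now. The defendant offers 198.3488 and keeps 800 − 198.3488 = 601.6512.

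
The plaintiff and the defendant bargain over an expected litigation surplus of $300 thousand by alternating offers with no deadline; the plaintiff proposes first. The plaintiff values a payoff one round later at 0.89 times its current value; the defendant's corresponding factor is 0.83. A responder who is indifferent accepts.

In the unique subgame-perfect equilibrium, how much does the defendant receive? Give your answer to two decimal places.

104.82

Let x be the plaintiff's share when the plaintiff proposes and y be the defendant's share when the defendant proposes.
The defendant accepts iff offered ≥ 0.83·y, so x = 300 − 0.83y. Symmetrically y = 300 − 0.89x.
Substituting: x = 300 − 0.83(300 − 0.89x), giving x(1 − 0.89·0.83) = 300(1 − 0.83).
So x = 300 × 0.17 / 0.2613 ≈ 195.1780, and the defendant receives 300 − x ≈ 104.8220.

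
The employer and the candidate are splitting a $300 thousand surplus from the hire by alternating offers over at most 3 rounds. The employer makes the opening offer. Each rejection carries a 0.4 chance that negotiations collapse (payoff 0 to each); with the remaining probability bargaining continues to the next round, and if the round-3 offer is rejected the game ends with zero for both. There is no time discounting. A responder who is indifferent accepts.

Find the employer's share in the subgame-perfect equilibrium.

Round 3 (the employer proposes): rejection yields 0 for the candidate; the employer offers 0 and keeps 300.
Round 2 (the candidate proposes): rejecting gives the employer an expected 0.6 × 300 = 180; the candidate offers that and keeps 120.
Round 1 (the employer proposes): rejecting gives the candidate an expected 0.6 × 120 = 72. The employer offers 72 and keeps 300 − 72 = 228.

228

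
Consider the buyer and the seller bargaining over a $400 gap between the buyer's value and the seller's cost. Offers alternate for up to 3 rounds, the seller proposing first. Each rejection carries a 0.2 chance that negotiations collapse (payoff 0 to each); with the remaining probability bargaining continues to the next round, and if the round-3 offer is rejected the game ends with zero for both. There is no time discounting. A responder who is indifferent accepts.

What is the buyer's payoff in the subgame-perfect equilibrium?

64

Round 3 (the seller proposes): rejection yields 0 for the buyer; the seller offers 0 and keeps 400.
Round 2 (the buyer proposes): rejecting gives the seller an expected 0.8 × 400 = 320; the buyer offers that and keeps 80.
Round 1 (the seller proposes): rejecting gives the buyer an expected 0.8 × 80 = 64, so the seller offers 64, keeping 336.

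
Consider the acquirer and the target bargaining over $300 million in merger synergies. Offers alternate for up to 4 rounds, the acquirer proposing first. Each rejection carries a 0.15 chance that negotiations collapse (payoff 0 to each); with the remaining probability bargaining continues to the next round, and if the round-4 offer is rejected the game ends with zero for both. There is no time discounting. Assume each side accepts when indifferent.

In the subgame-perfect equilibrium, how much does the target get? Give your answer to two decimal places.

Round 4 (the target proposes): rejection yields 0 for the acquirer; the target offers 0 and keeps 300.
Round 3 (the acquirer proposes): rejecting gives the target an expected 0.85 × 300 = 255. The acquirer offers 255 and keeps 300 − 255 = 45.
Round 2 (the target proposes): rejecting gives the acquirer an expected 0.85 × 45 = 38.25, so the target offers 38.25, keeping 261.75.
Round 1 (the acquirer proposes): rejecting gives the target an expected 0.85 × 261.75 = 222.4875, so the acquirer offers 222.4875, keeping 77.5125.

222.49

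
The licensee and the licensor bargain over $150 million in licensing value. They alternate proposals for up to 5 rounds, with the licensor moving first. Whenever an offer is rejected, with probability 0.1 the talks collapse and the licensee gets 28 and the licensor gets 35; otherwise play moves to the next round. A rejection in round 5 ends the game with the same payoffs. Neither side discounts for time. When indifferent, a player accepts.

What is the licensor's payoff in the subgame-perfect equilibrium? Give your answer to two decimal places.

By backward induction:
Round 5 (the licensor proposes): the licensee gets 28 if talks fail, so the licensor offers 28 and keeps 122.
Round 4 (the licensee proposes): rejecting gives the licensor an expected 0.9 × 122 + 0.1 × 35 = 113.3, so the licensee offers 113.3, keeping 36.7.
Round 3 (the licensor proposes): rejecting gives the licensee an expected 0.9 × 36.7 + 0.1 × 28 = 35.83; the licensor offers that and keeps 114.17.
Round 2 (the licensee proposes): rejecting gives the licensor an expected 0.9 × 114.17 + 0.1 × 35 = 106.253, so the licensee offers 106.253, keeping 43.747.
Round 1 (the licensor proposes): rejecting gives the licensee an expected 0.9 × 43.747 + 0.1 × 28 = 42.1723; the licensor offers that and keeps 107.8277.

107.83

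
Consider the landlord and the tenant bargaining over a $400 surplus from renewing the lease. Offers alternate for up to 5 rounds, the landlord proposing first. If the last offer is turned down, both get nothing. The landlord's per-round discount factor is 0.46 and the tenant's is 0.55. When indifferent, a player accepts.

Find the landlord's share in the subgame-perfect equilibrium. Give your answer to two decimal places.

251.14

By backward induction:
Round 5 (the landlord proposes): rejection yields 0 for the tenant; the landlord offers 0 and keeps 400.
Round 4 (the tenant proposes): the landlord can get 400 next round, worth 0.46 × 400 = 184 now; the tenant offers that and keeps 216.
Round 3 (the landlord proposes): the tenant can get 216 next round, worth 0.55 × 216 = 118.8 now; the landlord offers that and keeps 281.2.
Round 2 (the tenant proposes): the landlord can get 281.2 next round, worth 0.46 × 281.2 = 129.352 now, so the tenant offers 129.352, keeping 270.648.
Round 1 (the landlord proposes): the tenant can get 270.648 next round, worth 0.55 × 270.648 = 148.8564 now. The landlord offers 148.8564 and keeps 400 − 148.8564 = 251.1436.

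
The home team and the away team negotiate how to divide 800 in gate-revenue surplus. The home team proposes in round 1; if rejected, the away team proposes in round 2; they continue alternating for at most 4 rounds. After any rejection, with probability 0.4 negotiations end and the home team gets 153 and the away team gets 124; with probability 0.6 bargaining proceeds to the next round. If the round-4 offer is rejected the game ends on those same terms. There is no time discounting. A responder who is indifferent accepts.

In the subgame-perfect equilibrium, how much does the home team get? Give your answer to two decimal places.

By backward induction:
Round 4 (the away team proposes): the home team gets 153 if talks fail, so the away team offers 153 and keeps 647.
Round 3 (the home team proposes): rejecting gives the away team an expected 0.6 × 647 + 0.4 × 124 = 437.8, so the home team offers 437.8, keeping 362.2.
Round 2 (the away team proposes): rejecting gives the home team an expected 0.6 × 362.2 + 0.4 × 153 = 278.52; the away team offers that and keeps 521.48.
Round 1 (the home team proposes): rejecting gives the away team an expected 0.6 × 521.48 + 0.4 × 124 = 362.488, so the home team offers 362.488, keeping 437.512.

437.51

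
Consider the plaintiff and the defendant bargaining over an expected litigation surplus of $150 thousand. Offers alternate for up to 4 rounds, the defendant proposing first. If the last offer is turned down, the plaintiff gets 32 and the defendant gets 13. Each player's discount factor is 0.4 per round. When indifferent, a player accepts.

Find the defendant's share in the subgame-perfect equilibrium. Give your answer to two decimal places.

105.23

Round 4 (the plaintiff proposes): the defendant gets 13 if talks fail, so the plaintiff offers 13 and keeps 137.
Round 3 (the defendant proposes): the plaintiff can get 137 next round, worth 0.4 × 137 = 54.8 now; the defendant offers that and keeps 95.2.
Round 2 (the plaintiff proposes): the defendant can get 95.2 next round, worth 0.4 × 95.2 = 38.08 now. The plaintiff offers 38.08 and keeps 150 − 38.08 = 111.92.
Round 1 (the defendant proposes): the plaintiff can get 111.92 next round, worth 0.4 × 111.92 = 44.768 now, so the defendant offers 44.768, keeping 105.232.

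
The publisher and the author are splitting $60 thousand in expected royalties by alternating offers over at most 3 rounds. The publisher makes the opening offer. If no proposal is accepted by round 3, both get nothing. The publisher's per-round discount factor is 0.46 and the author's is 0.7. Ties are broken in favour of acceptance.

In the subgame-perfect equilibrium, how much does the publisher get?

37.32

Round 3 (the publisher proposes): the author will accept anything ≥ 0, so the publisher offers 0 and keeps 60.
Round 2 (the author proposes): the publisher can get 60 next round, worth 0.46 × 60 = 27.6 now. The author offers 27.6 and keeps 60 − 27.6 = 32.4.
Round 1 (the publisher proposes): the author can get 32.4 next round, worth 0.7 × 32.4 = 22.68 now; the publisher offers that and keeps 37.32.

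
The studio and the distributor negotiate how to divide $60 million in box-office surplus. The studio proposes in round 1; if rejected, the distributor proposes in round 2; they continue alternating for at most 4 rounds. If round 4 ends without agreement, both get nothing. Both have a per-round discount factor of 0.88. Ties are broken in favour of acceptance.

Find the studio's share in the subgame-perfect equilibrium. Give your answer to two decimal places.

12.78

Round 4 (the distributor proposes): rejection yields 0 for the studio; the distributor offers 0 and keeps 60.
Round 3 (the studio proposes): the distributor can get 60 next round, worth 0.88 × 60 = 52.8 now, so the studio offers 52.8, keeping 7.2.
Round 2 (the distributor proposes): the studio can get 7.2 next round, worth 0.88 × 7.2 = 6.336 now. The distributor offers 6.336 and keeps 60 − 6.336 = 53.664.
Round 1 (the studio proposes): the distributor can get 53.664 next round, worth 0.88 × 53.664 = 47.22432 now, so the studio offers 47.22432, keeping 12.77568.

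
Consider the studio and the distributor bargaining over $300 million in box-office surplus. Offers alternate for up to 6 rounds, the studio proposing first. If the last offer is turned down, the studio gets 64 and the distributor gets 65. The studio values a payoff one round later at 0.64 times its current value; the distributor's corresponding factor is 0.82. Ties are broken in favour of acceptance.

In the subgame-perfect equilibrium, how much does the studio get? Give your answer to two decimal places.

111.67

Round 6 (the distributor proposes): the studio gets 64 if talks fail, so the distributor offers 64 and keeps 236.
Round 5 (the studio proposes): the distributor can get 236 next round, worth 0.82 × 236 = 193.52 now; the studio offers that and keeps 106.48.
Round 4 (the distributor proposes): the studio can get 106.48 next round, worth 0.64 × 106.48 = 68.1472 now, so the distributor offers 68.1472, keeping 231.8528.
Round 3 (the studio proposes): the distributor can get 231.8528 next round, worth 0.82 × 231.8528 = 190.119296 now; the studio offers that and keeps 109.880704.
Round 2 (the distributor proposes): the studio can get 109.880704 next round, worth 0.64 × 109.880704 = 70.32365056 now, so the distributor offers 70.32365056, keeping 229.67634944.
Round 1 (the studio proposes): the distributor can get 229.67634944 next round, worth 0.82 × 229.67634944 = 188.3346065408 now. The studio offers 188.3346065408 and keeps 300 − 188.3346065408 = 111.6653934592.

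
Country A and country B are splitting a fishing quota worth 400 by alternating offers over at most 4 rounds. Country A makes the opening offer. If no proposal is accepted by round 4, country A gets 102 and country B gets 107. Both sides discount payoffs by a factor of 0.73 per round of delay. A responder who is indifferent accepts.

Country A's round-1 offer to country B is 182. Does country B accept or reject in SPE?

Reject

Work out country B's continuation value if the offer is rejected.
Round 4 (country B proposes): country A gets 102 if talks fail, so country B offers 102 and keeps 298.
Round 3 (country A proposes): country B can get 298 next round, worth 0.73 × 298 = 217.54 now. Country A offers 217.54 and keeps 400 − 217.54 = 182.46.
Round 2 (country B proposes): country A can get 182.46 next round, worth 0.73 × 182.46 = 133.1958 now, so country B offers 133.1958, keeping 266.8042.
So by rejecting in round 1, country B gets 266.8042 next round, worth 0.73 × 266.8042 = 194.767066 now.
Offer 182 < 194.767066, so country B rejects.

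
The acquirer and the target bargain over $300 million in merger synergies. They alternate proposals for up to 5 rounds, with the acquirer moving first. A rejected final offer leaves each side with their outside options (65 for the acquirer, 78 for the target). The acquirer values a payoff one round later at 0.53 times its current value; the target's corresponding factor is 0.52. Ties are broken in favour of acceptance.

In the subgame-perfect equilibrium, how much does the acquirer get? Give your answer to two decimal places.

200.55

Round 5 (the acquirer proposes): the target gets 78 if talks fail, so the acquirer offers 78 and keeps 222.
Round 4 (the target proposes): the acquirer can get 222 next round, worth 0.53 × 222 = 117.66 now, so the target offers 117.66, keeping 182.34.
Round 3 (the acquirer proposes): the target can get 182.34 next round, worth 0.52 × 182.34 = 94.8168 now; the acquirer offers that and keeps 205.1832.
Round 2 (the target proposes): the acquirer can get 205.1832 next round, worth 0.53 × 205.1832 = 108.747096 now. The target offers 108.747096 and keeps 300 − 108.747096 = 191.252904.
Round 1 (the acquirer proposes): the target can get 191.252904 next round, worth 0.52 × 191.252904 = 99.45151008 now. The acquirer offers 99.45151008 and keeps 300 − 99.45151008 = 200.54848992.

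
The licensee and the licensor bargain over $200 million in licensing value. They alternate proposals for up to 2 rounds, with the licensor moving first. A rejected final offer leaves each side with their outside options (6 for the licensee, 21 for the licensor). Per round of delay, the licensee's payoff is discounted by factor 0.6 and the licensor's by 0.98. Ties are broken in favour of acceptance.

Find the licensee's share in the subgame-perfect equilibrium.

Round 2 (the licensee proposes): the licensor gets 21 if talks fail, so the licensee offers 21 and keeps 179.
Round 1 (the licensor proposes): the licensee can get 179 next round, worth 0.6 × 179 = 107.4 now. The licensor offers 107.4 and keeps 200 − 107.4 = 92.6.

107.4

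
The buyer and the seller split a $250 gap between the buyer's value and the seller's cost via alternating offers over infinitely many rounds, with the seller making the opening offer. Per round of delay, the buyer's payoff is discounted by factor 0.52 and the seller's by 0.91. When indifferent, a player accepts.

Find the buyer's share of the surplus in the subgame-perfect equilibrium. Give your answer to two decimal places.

22.21

When the seller proposes, the buyer accepts any offer worth at least 0.52 times what the buyer would get by proposing next round; and vice versa.
This gives x = 250 − 0.52y and y = 250 − 0.91x, where x and y are each side's share when it proposes.
Hence (1 − 0.52·0.91)x = 250(1 − 0.52), i.e. 0.5268·x = 120.
x ≈ 227.7904; the buyer's share is 250 − x ≈ 22.2096.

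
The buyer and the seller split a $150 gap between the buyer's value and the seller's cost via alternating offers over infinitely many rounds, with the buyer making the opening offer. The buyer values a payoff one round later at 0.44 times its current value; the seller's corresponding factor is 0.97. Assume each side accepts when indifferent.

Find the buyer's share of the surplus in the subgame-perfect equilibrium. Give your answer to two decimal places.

7.85

When the buyer proposes, the seller accepts any offer worth at least 0.97 times what the seller would get by proposing next round; and vice versa.
This gives x = 150 − 0.97y and y = 150 − 0.44x, where x and y are each side's share when it proposes.
Hence (1 − 0.97·0.44)x = 150(1 − 0.97), i.e. 0.5732·x = 4.5.
x ≈ 7.8507; the seller's share is 150 − x ≈ 142.1493.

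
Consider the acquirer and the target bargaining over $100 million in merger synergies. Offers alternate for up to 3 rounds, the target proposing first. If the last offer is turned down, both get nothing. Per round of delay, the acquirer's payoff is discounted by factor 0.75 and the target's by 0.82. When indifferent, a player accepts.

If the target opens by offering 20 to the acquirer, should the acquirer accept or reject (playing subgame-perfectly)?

Round 3 (the target proposes): the acquirer will accept anything ≥ 0, so the target offers 0 and keeps 100.
Round 2 (the acquirer proposes): the target can get 100 next round, worth 0.82 × 100 = 82 now, so the acquirer offers 82, keeping 18.
So by rejecting in round 1, the acquirer gets 18 next round, worth 0.75 × 18 = 13.5 now.
Offer 20 ≥ 13.5, so the acquirer accepts.

Accept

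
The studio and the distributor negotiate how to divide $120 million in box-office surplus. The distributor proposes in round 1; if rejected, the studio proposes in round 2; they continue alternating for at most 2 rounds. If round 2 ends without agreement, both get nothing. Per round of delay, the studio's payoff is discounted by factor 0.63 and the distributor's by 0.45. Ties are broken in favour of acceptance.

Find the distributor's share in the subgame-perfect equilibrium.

Round 2 (the studio proposes): the distributor will accept anything ≥ 0, so the studio offers 0 and keeps 120.
Round 1 (the distributor proposes): the studio can get 120 next round, worth 0.63 × 120 = 75.6 now; the distributor offers that and keeps 44.4.

44.4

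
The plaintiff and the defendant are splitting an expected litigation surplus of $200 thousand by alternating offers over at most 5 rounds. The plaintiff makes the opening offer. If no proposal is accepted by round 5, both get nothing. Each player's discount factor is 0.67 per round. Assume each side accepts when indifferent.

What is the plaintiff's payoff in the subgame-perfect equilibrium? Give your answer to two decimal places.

135.93

Round 5 (the plaintiff proposes): rejection yields 0 for the defendant; the plaintiff offers 0 and keeps 200.
Round 4 (the defendant proposes): the plaintiff can get 200 next round, worth 0.67 × 200 = 134 now, so the defendant offers 134, keeping 66.
Round 3 (the plaintiff proposes): the defendant can get 66 next round, worth 0.67 × 66 = 44.22 now. The plaintiff offers 44.22 and keeps 200 − 44.22 = 155.78.
Round 2 (the defendant proposes): the plaintiff can get 155.78 next round, worth 0.67 × 155.78 = 104.3726 now; the defendant offers that and keeps 95.6274.
Round 1 (the plaintiff proposes): the defendant can get 95.6274 next round, worth 0.67 × 95.6274 = 64.070358 now. The plaintiff offers 64.070358 and keeps 200 − 64.070358 = 135.929642.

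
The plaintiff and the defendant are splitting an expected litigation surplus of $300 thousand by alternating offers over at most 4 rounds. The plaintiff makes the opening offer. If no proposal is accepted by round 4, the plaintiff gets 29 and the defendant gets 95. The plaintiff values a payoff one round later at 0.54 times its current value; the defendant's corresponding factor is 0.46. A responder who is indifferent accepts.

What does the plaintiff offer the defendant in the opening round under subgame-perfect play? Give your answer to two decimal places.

Round 4 (the defendant proposes): the plaintiff gets 29 if talks fail, so the defendant offers 29 and keeps 271.
Round 3 (the plaintiff proposes): the defendant can get 271 next round, worth 0.46 × 271 = 124.66 now. The plaintiff offers 124.66 and keeps 300 − 124.66 = 175.34.
Round 2 (the defendant proposes): the plaintiff can get 175.34 next round, worth 0.54 × 175.34 = 94.6836 now, so the defendant offers 94.6836, keeping 205.3164.
Round 1 (the plaintiff proposes): the defendant can get 205.3164 next round, worth 0.46 × 205.3164 = 94.445544 now; the plaintiff offers that and keeps 205.554456.

94.45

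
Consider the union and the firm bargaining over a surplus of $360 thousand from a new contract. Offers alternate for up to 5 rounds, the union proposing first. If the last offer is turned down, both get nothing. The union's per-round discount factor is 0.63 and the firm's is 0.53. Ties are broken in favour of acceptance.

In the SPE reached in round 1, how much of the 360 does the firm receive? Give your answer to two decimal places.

Work backward from the last round.
Round 5 (the union proposes): the firm will accept anything ≥ 0, so the union offers 0 and keeps 360.
Round 4 (the firm proposes): the union can get 360 next round, worth 0.63 × 360 = 226.8 now; the firm offers that and keeps 133.2.
Round 3 (the union proposes): the firm can get 133.2 next round, worth 0.53 × 133.2 = 70.596 now, so the union offers 70.596, keeping 289.404.
Round 2 (the firm proposes): the union can get 289.404 next round, worth 0.63 × 289.404 = 182.32452 now. The firm offers 182.32452 and keeps 360 − 182.32452 = 177.67548.
Round 1 (the union proposes): the firm can get 177.67548 next round, worth 0.53 × 177.67548 = 94.1680044 now, so the union offers 94.1680044, keeping 265.8319956.

94.17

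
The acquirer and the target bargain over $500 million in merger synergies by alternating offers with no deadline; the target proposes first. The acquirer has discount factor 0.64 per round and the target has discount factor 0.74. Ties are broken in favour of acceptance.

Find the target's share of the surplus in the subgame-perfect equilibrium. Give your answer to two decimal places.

341.95

Let x be the target's share when the target proposes and y be the acquirer's share when the acquirer proposes.
The acquirer accepts iff offered ≥ 0.64·y, so x = 500 − 0.64y. Symmetrically y = 500 − 0.74x.
Substituting: x = 500 − 0.64(500 − 0.74x), giving x(1 − 0.74·0.64) = 500(1 − 0.64).
So x = 500 × 0.36 / 0.5264 ≈ 341.9453, and the acquirer receives 500 − x ≈ 158.0547.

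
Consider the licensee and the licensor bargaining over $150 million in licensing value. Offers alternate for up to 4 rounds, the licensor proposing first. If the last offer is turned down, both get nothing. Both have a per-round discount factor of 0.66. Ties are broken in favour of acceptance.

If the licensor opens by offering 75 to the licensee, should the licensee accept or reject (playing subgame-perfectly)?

Reject

Work out the licensee's continuation value if the offer is rejected.
Round 4 (the licensee proposes): the licensor will accept anything ≥ 0, so the licensee offers 0 and keeps 150.
Round 3 (the licensor proposes): the licensee can get 150 next round, worth 0.66 × 150 = 99 now, so the licensor offers 99, keeping 51.
Round 2 (the licensee proposes): the licensor can get 51 next round, worth 0.66 × 51 = 33.66 now. The licensee offers 33.66 and keeps 150 − 33.66 = 116.34.
So by rejecting in round 1, the licensee gets 116.34 next round, worth 0.66 × 116.34 = 76.7844 now.
Offer 75 < 76.7844, so the licensee rejects.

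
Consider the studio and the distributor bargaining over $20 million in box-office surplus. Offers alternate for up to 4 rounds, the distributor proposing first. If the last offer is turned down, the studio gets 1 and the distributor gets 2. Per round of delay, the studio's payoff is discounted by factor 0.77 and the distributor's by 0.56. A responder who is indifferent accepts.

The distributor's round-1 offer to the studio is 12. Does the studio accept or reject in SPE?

Round 4 (the studio proposes): the distributor gets 2 if talks fail, so the studio offers 2 and keeps 18.
Round 3 (the distributor proposes): the studio can get 18 next round, worth 0.77 × 18 = 13.86 now; the distributor offers that and keeps 6.14.
Round 2 (the studio proposes): the distributor can get 6.14 next round, worth 0.56 × 6.14 = 3.4384 now. The studio offers 3.4384 and keeps 20 − 3.4384 = 16.5616.
So by rejecting in round 1, the studio gets 16.5616 next round, worth 0.77 × 16.5616 = 12.752432 now.
Offer 12 < 12.752432, so the studio rejects.

Reject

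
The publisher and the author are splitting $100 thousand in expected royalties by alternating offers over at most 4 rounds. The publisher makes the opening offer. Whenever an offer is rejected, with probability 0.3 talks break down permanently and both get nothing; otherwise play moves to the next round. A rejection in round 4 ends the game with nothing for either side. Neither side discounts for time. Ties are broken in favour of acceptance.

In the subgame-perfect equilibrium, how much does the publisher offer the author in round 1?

55.3

Round 4 (the author proposes): rejection yields 0 for the publisher; the author offers 0 and keeps 100.
Round 3 (the publisher proposes): rejecting gives the author an expected 0.7 × 100 = 70, so the publisher offers 70, keeping 30.
Round 2 (the author proposes): rejecting gives the publisher an expected 0.7 × 30 = 21; the author offers that and keeps 79.
Round 1 (the publisher proposes): rejecting gives the author an expected 0.7 × 79 = 55.3. The publisher offers 55.3 and keeps 100 − 55.3 = 44.7.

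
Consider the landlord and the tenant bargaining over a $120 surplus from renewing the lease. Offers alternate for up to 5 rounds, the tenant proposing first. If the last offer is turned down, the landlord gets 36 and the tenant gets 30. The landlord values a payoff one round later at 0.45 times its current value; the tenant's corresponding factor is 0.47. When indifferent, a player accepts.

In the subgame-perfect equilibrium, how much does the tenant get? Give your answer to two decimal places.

Round 5 (the tenant proposes): the landlord gets 36 if talks fail, so the tenant offers 36 and keeps 84.
Round 4 (the landlord proposes): the tenant can get 84 next round, worth 0.47 × 84 = 39.48 now. The landlord offers 39.48 and keeps 120 − 39.48 = 80.52.
Round 3 (the tenant proposes): the landlord can get 80.52 next round, worth 0.45 × 80.52 = 36.234 now, so the tenant offers 36.234, keeping 83.766.
Round 2 (the landlord proposes): the tenant can get 83.766 next round, worth 0.47 × 83.766 = 39.37002 now, so the landlord offers 39.37002, keeping 80.62998.
Round 1 (the tenant proposes): the landlord can get 80.62998 next round, worth 0.45 × 80.62998 = 36.283491 now, so the tenant offers 36.283491, keeping 83.716509.

83.72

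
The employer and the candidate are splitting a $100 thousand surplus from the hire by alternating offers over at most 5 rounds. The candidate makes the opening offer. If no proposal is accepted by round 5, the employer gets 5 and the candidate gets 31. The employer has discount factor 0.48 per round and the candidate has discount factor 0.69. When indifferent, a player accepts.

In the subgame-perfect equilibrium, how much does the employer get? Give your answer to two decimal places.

20.36

Round 5 (the candidate proposes): the employer gets 5 if talks fail, so the candidate offers 5 and keeps 95.
Round 4 (the employer proposes): the candidate can get 95 next round, worth 0.69 × 95 = 65.55 now. The employer offers 65.55 and keeps 100 − 65.55 = 34.45.
Round 3 (the candidate proposes): the employer can get 34.45 next round, worth 0.48 × 34.45 = 16.536 now, so the candidate offers 16.536, keeping 83.464.
Round 2 (the employer proposes): the candidate can get 83.464 next round, worth 0.69 × 83.464 = 57.59016 now, so the employer offers 57.59016, keeping 42.40984.
Round 1 (the candidate proposes): the employer can get 42.40984 next round, worth 0.48 × 42.40984 = 20.3567232 now. The candidate offers 20.3567232 and keeps 100 − 20.3567232 = 79.6432768.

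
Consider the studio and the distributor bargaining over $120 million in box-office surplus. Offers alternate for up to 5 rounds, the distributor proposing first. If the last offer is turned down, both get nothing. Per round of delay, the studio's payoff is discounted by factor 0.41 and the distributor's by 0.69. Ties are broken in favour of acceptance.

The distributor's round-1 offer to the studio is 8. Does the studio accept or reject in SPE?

Work out the studio's continuation value if the offer is rejected.
Round 5 (the distributor proposes): rejection yields 0 for the studio; the distributor offers 0 and keeps 120.
Round 4 (the studio proposes): the distributor can get 120 next round, worth 0.69 × 120 = 82.8 now, so the studio offers 82.8, keeping 37.2.
Round 3 (the distributor proposes): the studio can get 37.2 next round, worth 0.41 × 37.2 = 15.252 now; the distributor offers that and keeps 104.748.
Round 2 (the studio proposes): the distributor can get 104.748 next round, worth 0.69 × 104.748 = 72.27612 now. The studio offers 72.27612 and keeps 120 − 72.27612 = 47.72388.
So by rejecting in round 1, the studio gets 47.72388 next round, worth 0.41 × 47.72388 = 19.5667908 now.
Offer 8 < 19.5667908, so the studio rejects.

Reject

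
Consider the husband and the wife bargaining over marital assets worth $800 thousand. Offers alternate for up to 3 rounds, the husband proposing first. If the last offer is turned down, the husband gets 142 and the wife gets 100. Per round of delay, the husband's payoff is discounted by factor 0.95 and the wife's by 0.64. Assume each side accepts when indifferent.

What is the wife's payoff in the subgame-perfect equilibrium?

86.4

Round 3 (the husband proposes): the wife gets 100 if talks fail, so the husband offers 100 and keeps 700.
Round 2 (the wife proposes): the husband can get 700 next round, worth 0.95 × 700 = 665 now. The wife offers 665 and keeps 800 − 665 = 135.
Round 1 (the husband proposes): the wife can get 135 next round, worth 0.64 × 135 = 86.4 now; the husband offers that and keeps 713.6.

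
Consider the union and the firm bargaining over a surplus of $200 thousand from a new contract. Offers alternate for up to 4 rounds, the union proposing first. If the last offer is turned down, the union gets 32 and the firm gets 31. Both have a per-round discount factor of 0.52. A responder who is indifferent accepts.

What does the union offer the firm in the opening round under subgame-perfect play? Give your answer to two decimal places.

73.54

Round 4 (the firm proposes): the union gets 32 if talks fail, so the firm offers 32 and keeps 168.
Round 3 (the union proposes): the firm can get 168 next round, worth 0.52 × 168 = 87.36 now; the union offers that and keeps 112.64.
Round 2 (the firm proposes): the union can get 112.64 next round, worth 0.52 × 112.64 = 58.5728 now. The firm offers 58.5728 and keeps 200 − 58.5728 = 141.4272.
Round 1 (the union proposes): the firm can get 141.4272 next round, worth 0.52 × 141.4272 = 73.542144 now. The union offers 73.542144 and keeps 200 − 73.542144 = 126.457856.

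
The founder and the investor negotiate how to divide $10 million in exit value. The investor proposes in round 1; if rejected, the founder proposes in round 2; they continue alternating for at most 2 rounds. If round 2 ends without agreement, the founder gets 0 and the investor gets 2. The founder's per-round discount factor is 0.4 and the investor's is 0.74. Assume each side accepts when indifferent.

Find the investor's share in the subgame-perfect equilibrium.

6.8

Solve by backward induction from round 2.
Round 2 (the founder proposes): the investor gets 2 if talks fail, so the founder offers 2 and keeps 8.
Round 1 (the investor proposes): the founder can get 8 next round, worth 0.4 × 8 = 3.2 now, so the investor offers 3.2, keeping 6.8.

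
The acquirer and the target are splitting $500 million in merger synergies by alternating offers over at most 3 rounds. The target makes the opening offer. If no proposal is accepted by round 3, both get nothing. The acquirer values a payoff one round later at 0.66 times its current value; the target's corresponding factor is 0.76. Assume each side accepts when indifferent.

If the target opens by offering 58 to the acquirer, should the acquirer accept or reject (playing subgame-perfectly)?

Work out the acquirer's continuation value if the offer is rejected.
Round 3 (the target proposes): the acquirer will accept anything ≥ 0, so the target offers 0 and keeps 500.
Round 2 (the acquirer proposes): the target can get 500 next round, worth 0.76 × 500 = 380 now, so the acquirer offers 380, keeping 120.
So by rejecting in round 1, the acquirer gets 120 next round, worth 0.66 × 120 = 79.2 now.
Offer 58 < 79.2, so the acquirer rejects.

Reject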